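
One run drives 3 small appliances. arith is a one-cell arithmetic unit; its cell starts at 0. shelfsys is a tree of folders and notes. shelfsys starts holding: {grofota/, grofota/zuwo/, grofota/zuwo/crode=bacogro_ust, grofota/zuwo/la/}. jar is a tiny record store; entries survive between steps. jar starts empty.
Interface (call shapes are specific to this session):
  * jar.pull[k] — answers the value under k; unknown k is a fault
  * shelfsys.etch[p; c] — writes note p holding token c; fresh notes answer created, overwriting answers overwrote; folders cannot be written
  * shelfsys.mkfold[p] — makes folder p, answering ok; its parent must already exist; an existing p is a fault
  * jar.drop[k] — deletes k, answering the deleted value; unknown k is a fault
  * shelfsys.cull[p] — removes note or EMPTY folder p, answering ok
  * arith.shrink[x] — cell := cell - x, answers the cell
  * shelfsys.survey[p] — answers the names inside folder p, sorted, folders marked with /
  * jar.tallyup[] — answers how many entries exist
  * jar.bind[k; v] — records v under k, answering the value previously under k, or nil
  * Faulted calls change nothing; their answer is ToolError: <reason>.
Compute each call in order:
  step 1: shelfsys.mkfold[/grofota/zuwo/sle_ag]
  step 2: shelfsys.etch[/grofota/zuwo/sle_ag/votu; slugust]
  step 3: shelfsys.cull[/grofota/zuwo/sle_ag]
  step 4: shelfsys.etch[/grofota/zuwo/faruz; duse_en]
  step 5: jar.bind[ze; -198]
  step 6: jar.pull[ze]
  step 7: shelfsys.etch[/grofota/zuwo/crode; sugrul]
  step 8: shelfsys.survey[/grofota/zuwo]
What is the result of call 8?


> shelfsys.mkfold p: /grofota/zuwo/sle_ag
= ok
> shelfsys.etch p: /grofota/zuwo/sle_ag/votu c: slugust
= created
> shelfsys.cull p: /grofota/zuwo/sle_ag
= ToolError: not empty
> shelfsys.etch p: /grofota/zuwo/faruz c: duse_en
= created
> jar.bind k: ze v: -198
= nil
> jar.pull k: ze
= -198
> shelfsys.etch p: /grofota/zuwo/crode c: sugrul
= overwrote
> shelfsys.survey p: /grofota/zuwo
= [crode, faruz, la/, sle_ag/]

Answer: [crode, faruz, la/, sle_ag/]


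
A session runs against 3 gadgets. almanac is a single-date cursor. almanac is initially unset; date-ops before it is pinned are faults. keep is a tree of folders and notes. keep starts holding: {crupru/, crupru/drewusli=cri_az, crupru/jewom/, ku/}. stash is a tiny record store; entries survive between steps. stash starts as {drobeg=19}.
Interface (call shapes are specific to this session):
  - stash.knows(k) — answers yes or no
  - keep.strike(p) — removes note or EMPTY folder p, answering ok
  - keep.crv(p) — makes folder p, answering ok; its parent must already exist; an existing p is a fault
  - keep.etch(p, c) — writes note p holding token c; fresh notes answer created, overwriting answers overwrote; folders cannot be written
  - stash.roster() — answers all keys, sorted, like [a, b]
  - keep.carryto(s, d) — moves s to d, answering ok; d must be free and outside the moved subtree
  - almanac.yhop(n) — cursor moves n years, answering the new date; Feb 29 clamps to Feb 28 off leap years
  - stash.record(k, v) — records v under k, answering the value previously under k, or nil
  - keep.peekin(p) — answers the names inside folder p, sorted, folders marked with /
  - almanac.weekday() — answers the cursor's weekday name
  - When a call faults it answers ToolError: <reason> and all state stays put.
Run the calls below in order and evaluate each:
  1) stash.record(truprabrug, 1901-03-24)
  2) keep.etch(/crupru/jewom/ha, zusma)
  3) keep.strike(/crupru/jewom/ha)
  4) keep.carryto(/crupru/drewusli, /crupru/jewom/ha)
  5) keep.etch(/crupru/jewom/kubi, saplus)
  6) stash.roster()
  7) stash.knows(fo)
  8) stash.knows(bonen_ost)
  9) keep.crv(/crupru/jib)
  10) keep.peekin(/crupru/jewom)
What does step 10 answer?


Answer: [ha, kubi]

Derivation:
I run stash.record passing k=truprabrug, v=1901-03-24, — result: nil.
I use keep.etch passing p=/crupru/jewom/ha, c=zusma, which returns created.
Now I run keep.strike passing p=/crupru/jewom/ha, and see ok.
Next I call keep.carryto passing s=/crupru/drewusli, d=/crupru/jewom/ha, and get ok.
I use keep.etch passing p=/crupru/jewom/kubi, c=saplus, → created.
Next I call stash.roster(): [drobeg, truprabrug].
I use stash.knows passing k=fo, — result: no.
Then stash.knows passing k=bonen_ost, — result: no.
I call keep.crv passing p=/crupru/jib, yielding ok.
Calling keep.peekin passing p=/crupru/jewom, giving [ha, kubi].


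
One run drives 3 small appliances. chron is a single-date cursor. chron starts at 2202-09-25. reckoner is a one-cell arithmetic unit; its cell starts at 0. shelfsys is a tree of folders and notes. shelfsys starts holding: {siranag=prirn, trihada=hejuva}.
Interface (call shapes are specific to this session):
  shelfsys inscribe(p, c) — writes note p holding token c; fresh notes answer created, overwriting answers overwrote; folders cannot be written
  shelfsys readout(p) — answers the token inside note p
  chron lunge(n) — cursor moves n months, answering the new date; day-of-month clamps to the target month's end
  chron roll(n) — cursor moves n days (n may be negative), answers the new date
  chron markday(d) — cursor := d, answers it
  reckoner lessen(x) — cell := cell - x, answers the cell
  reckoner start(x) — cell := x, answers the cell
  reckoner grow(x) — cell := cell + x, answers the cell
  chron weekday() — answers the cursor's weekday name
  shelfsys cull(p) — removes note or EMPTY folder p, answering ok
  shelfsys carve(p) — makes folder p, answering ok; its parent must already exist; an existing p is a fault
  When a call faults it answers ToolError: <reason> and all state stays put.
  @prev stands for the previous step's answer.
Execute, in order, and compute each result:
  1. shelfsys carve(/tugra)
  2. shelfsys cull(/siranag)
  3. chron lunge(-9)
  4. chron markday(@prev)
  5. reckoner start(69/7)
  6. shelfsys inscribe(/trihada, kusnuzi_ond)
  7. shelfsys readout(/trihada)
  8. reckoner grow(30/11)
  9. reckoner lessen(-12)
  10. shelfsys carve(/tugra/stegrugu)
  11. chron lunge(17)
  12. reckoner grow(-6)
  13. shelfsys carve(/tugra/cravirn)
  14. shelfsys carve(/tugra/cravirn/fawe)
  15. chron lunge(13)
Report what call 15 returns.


Answer: 2204-06-25

Derivation:
[in] shelfsys carve p='/tugra'
:: ok
[in] shelfsys cull p='/siranag'
:: ok
[in] chron lunge n='-9'
:: 2201-12-25
[in] chron markday d='@prev'
:: 2201-12-25
[in] reckoner start x='69/7'
:: 69/7
[in] shelfsys inscribe p='/trihada' c='kusnuzi_ond'
:: overwrote
[in] shelfsys readout p='/trihada'
:: kusnuzi_ond
[in] reckoner grow x='30/11'
:: 969/77
[in] reckoner lessen x='-12'
:: 1893/77
[in] shelfsys carve p='/tugra/stegrugu'
:: ok
[in] chron lunge n='17'
:: 2203-05-25
[in] reckoner grow x='-6'
:: 1431/77
[in] shelfsys carve p='/tugra/cravirn'
:: ok
[in] shelfsys carve p='/tugra/cravirn/fawe'
:: ok
[in] chron lunge n='13'
:: 2204-06-25


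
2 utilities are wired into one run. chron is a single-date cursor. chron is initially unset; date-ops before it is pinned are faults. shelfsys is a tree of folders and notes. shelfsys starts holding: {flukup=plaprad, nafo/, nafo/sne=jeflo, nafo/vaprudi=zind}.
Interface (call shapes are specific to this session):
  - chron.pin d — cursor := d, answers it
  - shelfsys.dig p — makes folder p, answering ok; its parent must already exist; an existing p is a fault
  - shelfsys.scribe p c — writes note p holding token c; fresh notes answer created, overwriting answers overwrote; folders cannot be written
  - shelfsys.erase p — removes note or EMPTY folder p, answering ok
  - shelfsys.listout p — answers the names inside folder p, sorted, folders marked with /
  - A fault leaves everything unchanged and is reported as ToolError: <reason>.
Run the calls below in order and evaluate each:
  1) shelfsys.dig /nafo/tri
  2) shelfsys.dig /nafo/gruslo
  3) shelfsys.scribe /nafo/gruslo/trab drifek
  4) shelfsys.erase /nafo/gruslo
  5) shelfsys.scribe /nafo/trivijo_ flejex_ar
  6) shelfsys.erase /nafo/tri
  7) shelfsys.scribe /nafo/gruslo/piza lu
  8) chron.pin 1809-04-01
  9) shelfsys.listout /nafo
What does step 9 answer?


Answer: [gruslo/, sne, trivijo_, vaprudi]

Derivation:
Calling dig using p='/nafo/tri', and see ok.
Now I run dig using p='/nafo/gruslo', giving ok.
Then scribe using p='/nafo/gruslo/trab', c='drifek', giving created.
I try erase using p='/nafo/gruslo', — result: ToolError: not empty.
Then scribe using p='/nafo/trivijo_', c='flejex_ar', → created.
I use erase using p='/nafo/tri', giving ok.
Now I run scribe using p='/nafo/gruslo/piza', c='lu', giving created.
I run pin using d='1809-04-01', and get 1809-04-01.
Using listout using p='/nafo', yielding [gruslo/, sne, trivijo_, vaprudi].


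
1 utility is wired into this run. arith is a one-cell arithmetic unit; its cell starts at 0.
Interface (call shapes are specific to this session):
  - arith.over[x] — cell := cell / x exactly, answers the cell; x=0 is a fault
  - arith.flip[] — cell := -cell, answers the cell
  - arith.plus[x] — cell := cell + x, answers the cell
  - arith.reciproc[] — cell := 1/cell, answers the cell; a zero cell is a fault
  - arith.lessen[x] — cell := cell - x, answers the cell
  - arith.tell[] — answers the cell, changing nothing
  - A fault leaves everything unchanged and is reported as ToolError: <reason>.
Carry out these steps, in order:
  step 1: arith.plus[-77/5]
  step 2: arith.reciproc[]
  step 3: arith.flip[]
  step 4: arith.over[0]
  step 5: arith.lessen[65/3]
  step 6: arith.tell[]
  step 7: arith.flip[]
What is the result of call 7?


Answer: 4990/231

Derivation:
Step: arith.plus[x=-77/5]
Result: -77/5
Step: arith.reciproc[]
Result: -5/77
Step: arith.flip[]
Result: 5/77
Step: arith.over[x=0]
Result: ToolError: division by zero
Step: arith.lessen[x=65/3]
Result: -4990/231
Step: arith.tell[]
Result: -4990/231
Step: arith.flip[]
Result: 4990/231


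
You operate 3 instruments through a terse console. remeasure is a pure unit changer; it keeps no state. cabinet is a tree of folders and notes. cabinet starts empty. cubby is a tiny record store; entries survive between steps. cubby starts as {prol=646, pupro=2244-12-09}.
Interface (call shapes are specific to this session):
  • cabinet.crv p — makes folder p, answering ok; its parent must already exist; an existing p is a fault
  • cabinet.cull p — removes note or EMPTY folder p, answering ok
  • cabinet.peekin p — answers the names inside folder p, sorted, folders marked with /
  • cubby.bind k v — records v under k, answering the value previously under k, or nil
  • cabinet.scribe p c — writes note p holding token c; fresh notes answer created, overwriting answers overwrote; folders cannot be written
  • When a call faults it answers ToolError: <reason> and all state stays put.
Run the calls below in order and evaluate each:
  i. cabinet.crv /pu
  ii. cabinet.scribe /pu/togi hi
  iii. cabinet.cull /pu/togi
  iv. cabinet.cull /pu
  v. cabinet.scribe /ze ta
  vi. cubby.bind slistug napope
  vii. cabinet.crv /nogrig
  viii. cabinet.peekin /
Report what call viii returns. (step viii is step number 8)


Act: cabinet.crv[p='/pu']
Obs: ok
Act: cabinet.scribe[p='/pu/togi'; c='hi']
Obs: created
Act: cabinet.cull[p='/pu/togi']
Obs: ok
Act: cabinet.cull[p='/pu']
Obs: ok
Act: cabinet.scribe[p='/ze'; c='ta']
Obs: created
Act: cubby.bind[k='slistug'; v='napope']
Obs: nil
Act: cabinet.crv[p='/nogrig']
Obs: ok
Act: cabinet.peekin[p='/']
Obs: [nogrig/, ze]

Answer: [nogrig/, ze]


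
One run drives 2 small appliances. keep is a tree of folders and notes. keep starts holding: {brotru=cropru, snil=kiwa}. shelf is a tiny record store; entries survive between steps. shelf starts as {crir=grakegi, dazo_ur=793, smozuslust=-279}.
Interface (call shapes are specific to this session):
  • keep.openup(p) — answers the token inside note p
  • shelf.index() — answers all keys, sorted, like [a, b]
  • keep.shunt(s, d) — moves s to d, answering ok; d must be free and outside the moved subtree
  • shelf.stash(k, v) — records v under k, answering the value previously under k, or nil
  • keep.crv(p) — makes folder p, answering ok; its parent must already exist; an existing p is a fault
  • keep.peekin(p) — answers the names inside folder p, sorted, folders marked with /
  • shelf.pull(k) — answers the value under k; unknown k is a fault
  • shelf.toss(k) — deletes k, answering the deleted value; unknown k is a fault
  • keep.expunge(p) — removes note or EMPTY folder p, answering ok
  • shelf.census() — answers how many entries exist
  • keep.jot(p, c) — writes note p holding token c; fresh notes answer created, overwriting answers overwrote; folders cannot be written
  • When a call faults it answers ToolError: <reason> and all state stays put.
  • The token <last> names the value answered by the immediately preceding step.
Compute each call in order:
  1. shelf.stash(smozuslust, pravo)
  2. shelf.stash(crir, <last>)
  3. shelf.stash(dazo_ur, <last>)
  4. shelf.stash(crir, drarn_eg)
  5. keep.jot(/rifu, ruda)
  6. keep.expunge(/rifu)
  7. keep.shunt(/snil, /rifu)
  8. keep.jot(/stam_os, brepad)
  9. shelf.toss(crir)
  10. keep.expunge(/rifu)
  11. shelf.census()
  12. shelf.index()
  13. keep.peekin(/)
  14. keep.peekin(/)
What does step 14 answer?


Answer: [brotru, stam_os]

Derivation:
·→ shelf.stash(smozuslust, pravo)
·← -279
·→ shelf.stash(crir, <last>)
·← grakegi
·→ shelf.stash(dazo_ur, <last>)
·← 793
·→ shelf.stash(crir, drarn_eg)
·← -279
·→ keep.jot(/rifu, ruda)
·← created
·→ keep.expunge(/rifu)
·← ok
·→ keep.shunt(/snil, /rifu)
·← ok
·→ keep.jot(/stam_os, brepad)
·← created
·→ shelf.toss(crir)
·← drarn_eg
·→ keep.expunge(/rifu)
·← ok
·→ shelf.census()
·← 2
·→ shelf.index()
·← [dazo_ur, smozuslust]
·→ keep.peekin(/)
·← [brotru, stam_os]
·→ keep.peekin(/)
·← [brotru, stam_os]


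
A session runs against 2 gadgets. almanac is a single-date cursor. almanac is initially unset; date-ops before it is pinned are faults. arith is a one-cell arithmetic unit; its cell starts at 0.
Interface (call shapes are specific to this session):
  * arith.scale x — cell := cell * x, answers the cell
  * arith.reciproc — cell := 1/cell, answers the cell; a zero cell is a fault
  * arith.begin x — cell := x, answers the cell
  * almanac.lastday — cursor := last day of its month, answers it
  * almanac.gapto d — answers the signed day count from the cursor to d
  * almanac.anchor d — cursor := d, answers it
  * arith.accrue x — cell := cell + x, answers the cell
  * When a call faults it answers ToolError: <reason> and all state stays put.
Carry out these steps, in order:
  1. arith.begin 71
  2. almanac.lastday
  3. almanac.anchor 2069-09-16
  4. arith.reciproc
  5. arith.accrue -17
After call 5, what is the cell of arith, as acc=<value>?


→ arith.begin(71)
← 71
→ almanac.lastday()
← ToolError: no date set
→ almanac.anchor(2069-09-16)
← 2069-09-16
→ arith.reciproc()
← 1/71
→ arith.accrue(-17)
← -1206/71

Answer: acc=-1206/71


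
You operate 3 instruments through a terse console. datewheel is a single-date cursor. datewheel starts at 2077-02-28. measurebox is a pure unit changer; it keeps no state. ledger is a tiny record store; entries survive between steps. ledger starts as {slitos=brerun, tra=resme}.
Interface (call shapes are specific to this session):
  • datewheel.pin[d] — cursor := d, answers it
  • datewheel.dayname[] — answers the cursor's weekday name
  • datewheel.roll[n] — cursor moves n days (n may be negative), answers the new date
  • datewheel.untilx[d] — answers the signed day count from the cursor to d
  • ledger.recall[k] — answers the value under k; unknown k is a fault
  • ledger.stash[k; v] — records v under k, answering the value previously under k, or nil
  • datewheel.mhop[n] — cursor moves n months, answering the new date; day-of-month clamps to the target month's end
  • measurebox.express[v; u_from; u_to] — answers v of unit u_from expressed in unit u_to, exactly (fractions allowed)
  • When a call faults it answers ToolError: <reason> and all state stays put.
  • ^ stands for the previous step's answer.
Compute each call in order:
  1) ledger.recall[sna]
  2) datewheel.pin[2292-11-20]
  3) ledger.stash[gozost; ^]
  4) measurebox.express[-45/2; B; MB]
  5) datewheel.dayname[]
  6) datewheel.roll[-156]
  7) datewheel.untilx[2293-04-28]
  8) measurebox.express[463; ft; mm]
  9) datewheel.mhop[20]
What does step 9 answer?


Answer: 2294-02-17

Derivation:
[in] ledger.recall k→sna
  ToolError: no such key sna
[in] datewheel.pin d→2292-11-20
  2292-11-20
[in] ledger.stash k→gozost v→^
  nil
[in] measurebox.express v→-45/2 u_from→B u_to→MB
  -9/400000
[in] datewheel.dayname
  Sunday
[in] datewheel.roll n→-156
  2292-06-17
[in] datewheel.untilx d→2293-04-28
  315
[in] measurebox.express v→463 u_from→ft u_to→mm
  705612/5
[in] datewheel.mhop n→20
  2294-02-17


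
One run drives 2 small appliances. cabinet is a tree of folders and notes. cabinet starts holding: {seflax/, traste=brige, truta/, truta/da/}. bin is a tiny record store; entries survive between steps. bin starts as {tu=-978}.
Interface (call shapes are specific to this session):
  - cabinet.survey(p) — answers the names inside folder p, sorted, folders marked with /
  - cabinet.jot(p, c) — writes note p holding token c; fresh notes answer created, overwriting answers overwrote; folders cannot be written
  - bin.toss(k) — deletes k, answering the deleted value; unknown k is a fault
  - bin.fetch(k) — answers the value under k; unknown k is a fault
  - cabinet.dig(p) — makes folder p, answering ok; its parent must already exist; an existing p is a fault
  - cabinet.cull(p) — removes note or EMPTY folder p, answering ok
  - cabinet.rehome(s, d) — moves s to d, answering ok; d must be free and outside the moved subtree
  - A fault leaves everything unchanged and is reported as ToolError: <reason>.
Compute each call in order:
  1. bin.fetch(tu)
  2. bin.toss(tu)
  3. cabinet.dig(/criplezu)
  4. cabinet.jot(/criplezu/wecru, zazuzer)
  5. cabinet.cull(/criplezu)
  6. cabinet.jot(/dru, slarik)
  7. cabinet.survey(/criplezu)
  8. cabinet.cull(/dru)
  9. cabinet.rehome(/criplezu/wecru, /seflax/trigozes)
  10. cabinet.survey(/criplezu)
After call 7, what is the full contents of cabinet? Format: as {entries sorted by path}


# fetch(k→tu) == -978
# toss(k→tu) == -978
# dig(p→/criplezu) == ok
# jot(p→/criplezu/wecru, c→zazuzer) == created
# cull(p→/criplezu) == ToolError: not empty
# jot(p→/dru, c→slarik) == created
# survey(p→/criplezu) == [wecru]
# cull(p→/dru) == ok
# rehome(s→/criplezu/wecru, d→/seflax/trigozes) == ok
# survey(p→/criplezu) == []

Answer: {criplezu/, criplezu/wecru=zazuzer, dru=slarik, seflax/, traste=brige, truta/, truta/da/}


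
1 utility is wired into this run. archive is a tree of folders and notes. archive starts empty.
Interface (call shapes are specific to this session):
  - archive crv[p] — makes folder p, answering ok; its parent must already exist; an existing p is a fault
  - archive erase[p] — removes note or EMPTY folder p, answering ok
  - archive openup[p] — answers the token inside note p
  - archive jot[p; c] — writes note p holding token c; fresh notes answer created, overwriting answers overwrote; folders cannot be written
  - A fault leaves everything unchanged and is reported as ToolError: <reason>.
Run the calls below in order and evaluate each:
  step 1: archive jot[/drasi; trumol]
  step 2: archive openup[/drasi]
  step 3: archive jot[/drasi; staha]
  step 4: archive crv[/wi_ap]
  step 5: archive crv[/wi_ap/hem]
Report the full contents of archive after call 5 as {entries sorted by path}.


I try archive jot with p='/drasi', c='trumol', giving created.
Now I run archive openup with p='/drasi', → trumol.
Calling archive jot with p='/drasi', c='staha', and get overwrote.
I try archive crv with p='/wi_ap', and see ok.
I invoke archive crv with p='/wi_ap/hem', and observe ok.

Answer: {drasi=staha, wi_ap/, wi_ap/hem/}


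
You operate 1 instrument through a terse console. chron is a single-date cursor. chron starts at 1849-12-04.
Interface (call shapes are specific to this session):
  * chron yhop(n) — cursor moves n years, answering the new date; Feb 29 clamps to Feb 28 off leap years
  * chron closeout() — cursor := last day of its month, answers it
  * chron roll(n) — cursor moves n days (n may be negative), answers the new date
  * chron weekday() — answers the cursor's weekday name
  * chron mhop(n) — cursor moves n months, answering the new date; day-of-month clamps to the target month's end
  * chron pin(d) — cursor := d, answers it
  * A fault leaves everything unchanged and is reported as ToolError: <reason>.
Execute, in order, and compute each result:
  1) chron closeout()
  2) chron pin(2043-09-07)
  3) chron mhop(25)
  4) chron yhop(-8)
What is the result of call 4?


I run chron closeout, → 1849-12-31.
I try chron pin with d='2043-09-07', — result: 2043-09-07.
Now I run chron mhop with n='25': 2045-10-07.
Now I run chron yhop with n='-8': 2037-10-07.

Answer: 2037-10-07


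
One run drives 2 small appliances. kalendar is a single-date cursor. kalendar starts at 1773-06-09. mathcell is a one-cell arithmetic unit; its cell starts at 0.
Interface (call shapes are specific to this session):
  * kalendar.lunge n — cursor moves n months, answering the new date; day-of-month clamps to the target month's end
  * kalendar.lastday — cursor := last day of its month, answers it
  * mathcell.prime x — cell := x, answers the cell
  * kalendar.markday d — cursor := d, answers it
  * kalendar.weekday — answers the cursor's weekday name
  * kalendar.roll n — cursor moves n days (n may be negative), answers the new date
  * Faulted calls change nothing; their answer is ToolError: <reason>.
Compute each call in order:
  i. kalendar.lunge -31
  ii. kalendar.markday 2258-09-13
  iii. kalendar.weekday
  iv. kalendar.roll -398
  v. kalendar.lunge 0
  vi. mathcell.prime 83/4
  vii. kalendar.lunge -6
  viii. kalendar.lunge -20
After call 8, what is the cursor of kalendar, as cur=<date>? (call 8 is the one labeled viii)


Answer: cur=2255-06-11

Derivation:
! 1. kalendar.lunge(n='-31') ~> 1770-11-09
! 2. kalendar.markday(d='2258-09-13') ~> 2258-09-13
! 3. kalendar.weekday() ~> Monday
! 4. kalendar.roll(n='-398') ~> 2257-08-11
! 5. kalendar.lunge(n='0') ~> 2257-08-11
! 6. mathcell.prime(x='83/4') ~> 83/4
! 7. kalendar.lunge(n='-6') ~> 2257-02-11
! 8. kalendar.lunge(n='-20') ~> 2255-06-11


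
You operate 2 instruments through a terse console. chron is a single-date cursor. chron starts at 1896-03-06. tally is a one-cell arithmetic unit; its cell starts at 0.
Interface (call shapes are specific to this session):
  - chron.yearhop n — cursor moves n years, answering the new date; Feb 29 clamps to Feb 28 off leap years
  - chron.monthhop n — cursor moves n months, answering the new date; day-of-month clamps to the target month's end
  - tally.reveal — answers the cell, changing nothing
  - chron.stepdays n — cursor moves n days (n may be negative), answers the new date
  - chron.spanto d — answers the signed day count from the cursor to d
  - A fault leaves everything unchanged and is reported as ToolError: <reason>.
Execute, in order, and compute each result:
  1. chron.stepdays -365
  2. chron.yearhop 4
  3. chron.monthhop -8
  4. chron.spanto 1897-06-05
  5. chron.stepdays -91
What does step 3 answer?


Act: chron.stepdays[-365]
Obs: 1895-03-07
Act: chron.yearhop[4]
Obs: 1899-03-07
Act: chron.monthhop[-8]
Obs: 1898-07-07
Act: chron.spanto[1897-06-05]
Obs: -397
Act: chron.stepdays[-91]
Obs: 1898-04-07

Answer: 1898-07-07


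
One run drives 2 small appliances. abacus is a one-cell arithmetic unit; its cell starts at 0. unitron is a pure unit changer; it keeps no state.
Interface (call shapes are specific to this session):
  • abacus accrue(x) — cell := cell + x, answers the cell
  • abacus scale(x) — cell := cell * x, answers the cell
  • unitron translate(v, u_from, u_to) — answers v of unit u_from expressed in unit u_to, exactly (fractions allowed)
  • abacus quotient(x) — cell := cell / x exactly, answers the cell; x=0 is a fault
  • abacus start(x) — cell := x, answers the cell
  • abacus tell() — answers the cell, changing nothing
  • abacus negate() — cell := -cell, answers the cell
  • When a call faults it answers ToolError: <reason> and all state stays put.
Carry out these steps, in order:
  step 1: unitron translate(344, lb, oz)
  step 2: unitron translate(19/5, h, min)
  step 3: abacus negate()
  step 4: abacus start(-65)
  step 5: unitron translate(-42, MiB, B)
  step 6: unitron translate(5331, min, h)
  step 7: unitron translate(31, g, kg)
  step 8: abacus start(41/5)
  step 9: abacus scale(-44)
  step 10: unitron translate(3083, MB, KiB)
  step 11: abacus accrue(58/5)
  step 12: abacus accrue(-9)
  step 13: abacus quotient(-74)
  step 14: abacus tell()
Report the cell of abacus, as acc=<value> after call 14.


Answer: acc=1791/370

Derivation:
Do: unitron translate[v: 344; u_from: lb; u_to: oz]
See: 5504
Do: unitron translate[v: 19/5; u_from: h; u_to: min]
See: 228
Do: abacus negate[]
See: 0
Do: abacus start[x: -65]
See: -65
Do: unitron translate[v: -42; u_from: MiB; u_to: B]
See: -44040192
Do: unitron translate[v: 5331; u_from: min; u_to: h]
See: 1777/20
Do: unitron translate[v: 31; u_from: g; u_to: kg]
See: 31/1000
Do: abacus start[x: 41/5]
See: 41/5
Do: abacus scale[x: -44]
See: -1804/5
Do: unitron translate[v: 3083; u_from: MB; u_to: KiB]
See: 48171875/16
Do: abacus accrue[x: 58/5]
See: -1746/5
Do: abacus accrue[x: -9]
See: -1791/5
Do: abacus quotient[x: -74]
See: 1791/370
Do: abacus tell[]
See: 1791/370


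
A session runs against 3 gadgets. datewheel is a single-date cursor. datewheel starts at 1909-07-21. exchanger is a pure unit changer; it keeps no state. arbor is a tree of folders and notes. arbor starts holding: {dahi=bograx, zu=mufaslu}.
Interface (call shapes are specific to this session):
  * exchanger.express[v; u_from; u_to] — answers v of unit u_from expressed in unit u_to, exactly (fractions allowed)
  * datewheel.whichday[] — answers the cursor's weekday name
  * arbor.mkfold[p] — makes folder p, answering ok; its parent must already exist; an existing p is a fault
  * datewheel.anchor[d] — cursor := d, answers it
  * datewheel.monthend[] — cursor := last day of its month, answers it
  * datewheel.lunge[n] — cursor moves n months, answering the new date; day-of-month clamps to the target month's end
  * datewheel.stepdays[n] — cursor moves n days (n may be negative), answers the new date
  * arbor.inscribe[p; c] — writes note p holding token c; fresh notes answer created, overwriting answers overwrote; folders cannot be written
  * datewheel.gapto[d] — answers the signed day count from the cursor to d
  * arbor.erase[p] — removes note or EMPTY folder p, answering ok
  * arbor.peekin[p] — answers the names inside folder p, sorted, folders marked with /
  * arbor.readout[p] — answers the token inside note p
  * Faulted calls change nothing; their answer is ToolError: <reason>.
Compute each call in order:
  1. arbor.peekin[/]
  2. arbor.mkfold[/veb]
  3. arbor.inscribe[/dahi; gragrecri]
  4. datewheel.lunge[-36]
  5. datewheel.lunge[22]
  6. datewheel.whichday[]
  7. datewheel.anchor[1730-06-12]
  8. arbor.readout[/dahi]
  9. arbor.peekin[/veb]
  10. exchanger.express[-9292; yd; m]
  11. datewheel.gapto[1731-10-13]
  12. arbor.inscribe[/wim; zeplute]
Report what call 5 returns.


Answer: 1908-05-21

Derivation:
! peekin(p→/) -> [dahi, zu]
! mkfold(p→/veb) -> ok
! inscribe(p→/dahi, c→gragrecri) -> overwrote
! lunge(n→-36) -> 1906-07-21
! lunge(n→22) -> 1908-05-21
! whichday() -> Thursday
! anchor(d→1730-06-12) -> 1730-06-12
! readout(p→/dahi) -> gragrecri
! peekin(p→/veb) -> []
! express(v→-9292, u_from→yd, u_to→m) -> -5310378/625
! gapto(d→1731-10-13) -> 488
! inscribe(p→/wim, c→zeplute) -> created


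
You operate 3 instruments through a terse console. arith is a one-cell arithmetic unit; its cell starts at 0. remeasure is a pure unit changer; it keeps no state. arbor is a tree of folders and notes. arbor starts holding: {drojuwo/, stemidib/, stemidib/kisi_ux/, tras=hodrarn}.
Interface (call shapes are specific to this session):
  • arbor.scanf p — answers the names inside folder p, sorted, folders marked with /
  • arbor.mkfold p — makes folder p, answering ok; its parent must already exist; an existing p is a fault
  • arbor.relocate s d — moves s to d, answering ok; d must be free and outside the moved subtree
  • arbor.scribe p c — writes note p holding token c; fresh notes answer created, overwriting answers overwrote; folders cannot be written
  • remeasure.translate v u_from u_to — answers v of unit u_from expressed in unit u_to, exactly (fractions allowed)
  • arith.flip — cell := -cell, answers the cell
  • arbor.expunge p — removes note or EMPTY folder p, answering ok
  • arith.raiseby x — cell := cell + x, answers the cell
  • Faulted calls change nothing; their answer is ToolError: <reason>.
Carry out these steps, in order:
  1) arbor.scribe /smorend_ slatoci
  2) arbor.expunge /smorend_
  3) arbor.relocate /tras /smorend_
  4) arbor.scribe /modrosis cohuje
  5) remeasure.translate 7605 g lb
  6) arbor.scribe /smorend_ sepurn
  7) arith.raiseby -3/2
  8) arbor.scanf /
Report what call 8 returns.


Answer: [drojuwo/, modrosis, smorend_, stemidib/]

Derivation:
→ scribe(/smorend_, slatoci)
← created
→ expunge(/smorend_)
← ok
→ relocate(/tras, /smorend_)
← ok
→ scribe(/modrosis, cohuje)
← created
→ translate(7605, g, lb)
← 760500000/45359237
→ scribe(/smorend_, sepurn)
← overwrote
→ raiseby(-3/2)
← -3/2
→ scanf(/)
← [drojuwo/, modrosis, smorend_, stemidib/]


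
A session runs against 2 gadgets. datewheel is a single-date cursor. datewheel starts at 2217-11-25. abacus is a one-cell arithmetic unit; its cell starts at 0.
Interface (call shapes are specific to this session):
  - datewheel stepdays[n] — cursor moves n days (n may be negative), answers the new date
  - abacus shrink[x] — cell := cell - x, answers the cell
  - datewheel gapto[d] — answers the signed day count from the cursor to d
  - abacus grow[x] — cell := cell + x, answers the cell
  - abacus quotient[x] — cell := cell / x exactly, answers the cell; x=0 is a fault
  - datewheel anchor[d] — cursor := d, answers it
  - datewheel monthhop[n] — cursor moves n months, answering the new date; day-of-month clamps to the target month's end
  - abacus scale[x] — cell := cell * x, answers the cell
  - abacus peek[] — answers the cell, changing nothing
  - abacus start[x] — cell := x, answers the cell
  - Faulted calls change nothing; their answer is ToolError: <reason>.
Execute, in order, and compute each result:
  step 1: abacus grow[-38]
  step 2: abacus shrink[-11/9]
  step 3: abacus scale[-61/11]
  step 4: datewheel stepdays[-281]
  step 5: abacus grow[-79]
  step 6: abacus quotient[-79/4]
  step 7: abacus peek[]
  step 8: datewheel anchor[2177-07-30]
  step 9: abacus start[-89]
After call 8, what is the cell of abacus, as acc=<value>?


Answer: acc=-49480/7821

Derivation:
# 1. abacus grow(x=-38) == -38
# 2. abacus shrink(x=-11/9) == -331/9
# 3. abacus scale(x=-61/11) == 20191/99
# 4. datewheel stepdays(n=-281) == 2217-02-17
# 5. abacus grow(x=-79) == 12370/99
# 6. abacus quotient(x=-79/4) == -49480/7821
# 7. abacus peek() == -49480/7821
# 8. datewheel anchor(d=2177-07-30) == 2177-07-30
# 9. abacus start(x=-89) == -89


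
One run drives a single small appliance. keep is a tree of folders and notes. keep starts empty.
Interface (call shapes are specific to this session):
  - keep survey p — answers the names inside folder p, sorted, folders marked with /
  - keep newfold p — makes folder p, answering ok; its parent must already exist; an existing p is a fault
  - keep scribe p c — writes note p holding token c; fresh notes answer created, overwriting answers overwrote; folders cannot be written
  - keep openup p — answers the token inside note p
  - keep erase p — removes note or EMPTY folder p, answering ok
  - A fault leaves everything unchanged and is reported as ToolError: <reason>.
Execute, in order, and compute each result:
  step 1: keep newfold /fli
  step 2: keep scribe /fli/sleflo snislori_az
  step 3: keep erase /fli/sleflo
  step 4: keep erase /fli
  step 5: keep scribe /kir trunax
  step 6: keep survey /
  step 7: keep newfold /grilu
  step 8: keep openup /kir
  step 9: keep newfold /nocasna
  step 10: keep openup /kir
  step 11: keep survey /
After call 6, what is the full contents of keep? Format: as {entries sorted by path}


CALL keep newfold[p=/fli]
RET  ok
CALL keep scribe[p=/fli/sleflo; c=snislori_az]
RET  created
CALL keep erase[p=/fli/sleflo]
RET  ok
CALL keep erase[p=/fli]
RET  ok
CALL keep scribe[p=/kir; c=trunax]
RET  created
CALL keep survey[p=/]
RET  [kir]
CALL keep newfold[p=/grilu]
RET  ok
CALL keep openup[p=/kir]
RET  trunax
CALL keep newfold[p=/nocasna]
RET  ok
CALL keep openup[p=/kir]
RET  trunax
CALL keep survey[p=/]
RET  [grilu/, kir, nocasna/]

Answer: {kir=trunax}


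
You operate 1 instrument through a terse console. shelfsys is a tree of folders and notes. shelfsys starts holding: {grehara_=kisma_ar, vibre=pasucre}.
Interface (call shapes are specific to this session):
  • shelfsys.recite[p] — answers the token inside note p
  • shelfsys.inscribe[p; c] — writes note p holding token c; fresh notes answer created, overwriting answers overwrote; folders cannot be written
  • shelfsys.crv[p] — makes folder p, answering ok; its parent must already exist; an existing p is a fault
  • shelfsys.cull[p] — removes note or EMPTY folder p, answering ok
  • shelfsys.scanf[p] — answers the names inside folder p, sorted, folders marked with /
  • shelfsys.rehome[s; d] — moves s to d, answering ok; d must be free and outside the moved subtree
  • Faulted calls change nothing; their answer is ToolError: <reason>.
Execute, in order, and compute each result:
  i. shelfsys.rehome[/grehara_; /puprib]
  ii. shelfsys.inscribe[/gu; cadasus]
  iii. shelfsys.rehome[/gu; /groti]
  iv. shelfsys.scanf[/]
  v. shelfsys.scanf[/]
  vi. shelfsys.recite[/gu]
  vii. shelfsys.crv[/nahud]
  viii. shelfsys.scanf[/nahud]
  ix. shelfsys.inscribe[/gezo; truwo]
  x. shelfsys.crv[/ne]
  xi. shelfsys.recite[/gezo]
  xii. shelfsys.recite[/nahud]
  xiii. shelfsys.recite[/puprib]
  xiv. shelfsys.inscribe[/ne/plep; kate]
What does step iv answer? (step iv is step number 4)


Answer: [groti, puprib, vibre]

Derivation:
% shelfsys.rehome /grehara_ /puprib
  ok
% shelfsys.inscribe /gu cadasus
  created
% shelfsys.rehome /gu /groti
  ok
% shelfsys.scanf /
  [groti, puprib, vibre]
% shelfsys.scanf /
  [groti, puprib, vibre]
% shelfsys.recite /gu
  ToolError: not found
% shelfsys.crv /nahud
  ok
% shelfsys.scanf /nahud
  []
% shelfsys.inscribe /gezo truwo
  created
% shelfsys.crv /ne
  ok
% shelfsys.recite /gezo
  truwo
% shelfsys.recite /nahud
  ToolError: is a directory
% shelfsys.recite /puprib
  kisma_ar
% shelfsys.inscribe /ne/plep kate
  created


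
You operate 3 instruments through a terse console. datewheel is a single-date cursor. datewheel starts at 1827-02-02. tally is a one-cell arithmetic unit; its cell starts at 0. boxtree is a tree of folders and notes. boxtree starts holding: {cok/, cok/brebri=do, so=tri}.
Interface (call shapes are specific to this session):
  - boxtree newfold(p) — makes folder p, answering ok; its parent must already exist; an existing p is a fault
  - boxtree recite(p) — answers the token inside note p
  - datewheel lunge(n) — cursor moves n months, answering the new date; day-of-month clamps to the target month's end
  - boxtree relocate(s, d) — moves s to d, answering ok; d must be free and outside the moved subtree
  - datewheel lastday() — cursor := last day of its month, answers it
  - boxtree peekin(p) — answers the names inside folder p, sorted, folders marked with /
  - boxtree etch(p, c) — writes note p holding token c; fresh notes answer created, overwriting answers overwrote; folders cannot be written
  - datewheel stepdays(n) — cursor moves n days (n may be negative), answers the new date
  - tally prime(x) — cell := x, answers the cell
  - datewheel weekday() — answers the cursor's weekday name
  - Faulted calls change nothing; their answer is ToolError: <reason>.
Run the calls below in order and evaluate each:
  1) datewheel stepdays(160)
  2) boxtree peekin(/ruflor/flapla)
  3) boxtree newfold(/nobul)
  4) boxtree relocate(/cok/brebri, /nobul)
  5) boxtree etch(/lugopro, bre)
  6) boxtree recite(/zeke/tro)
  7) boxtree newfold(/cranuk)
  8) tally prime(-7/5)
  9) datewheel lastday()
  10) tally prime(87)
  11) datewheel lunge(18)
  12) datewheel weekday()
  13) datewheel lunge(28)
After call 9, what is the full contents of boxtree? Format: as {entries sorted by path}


Answer: {cok/, cok/brebri=do, cranuk/, lugopro=bre, nobul/, so=tri}

Derivation:
Step: datewheel stepdays[n→160]
Result: 1827-07-12
Step: boxtree peekin[p→/ruflor/flapla]
Result: ToolError: not found
Step: boxtree newfold[p→/nobul]
Result: ok
Step: boxtree relocate[s→/cok/brebri; d→/nobul]
Result: ToolError: exists
Step: boxtree etch[p→/lugopro; c→bre]
Result: created
Step: boxtree recite[p→/zeke/tro]
Result: ToolError: not found
Step: boxtree newfold[p→/cranuk]
Result: ok
Step: tally prime[x→-7/5]
Result: -7/5
Step: datewheel lastday[]
Result: 1827-07-31
Step: tally prime[x→87]
Result: 87
Step: datewheel lunge[n→18]
Result: 1829-01-31
Step: datewheel weekday[]
Result: Saturday
Step: datewheel lunge[n→28]
Result: 1831-05-31


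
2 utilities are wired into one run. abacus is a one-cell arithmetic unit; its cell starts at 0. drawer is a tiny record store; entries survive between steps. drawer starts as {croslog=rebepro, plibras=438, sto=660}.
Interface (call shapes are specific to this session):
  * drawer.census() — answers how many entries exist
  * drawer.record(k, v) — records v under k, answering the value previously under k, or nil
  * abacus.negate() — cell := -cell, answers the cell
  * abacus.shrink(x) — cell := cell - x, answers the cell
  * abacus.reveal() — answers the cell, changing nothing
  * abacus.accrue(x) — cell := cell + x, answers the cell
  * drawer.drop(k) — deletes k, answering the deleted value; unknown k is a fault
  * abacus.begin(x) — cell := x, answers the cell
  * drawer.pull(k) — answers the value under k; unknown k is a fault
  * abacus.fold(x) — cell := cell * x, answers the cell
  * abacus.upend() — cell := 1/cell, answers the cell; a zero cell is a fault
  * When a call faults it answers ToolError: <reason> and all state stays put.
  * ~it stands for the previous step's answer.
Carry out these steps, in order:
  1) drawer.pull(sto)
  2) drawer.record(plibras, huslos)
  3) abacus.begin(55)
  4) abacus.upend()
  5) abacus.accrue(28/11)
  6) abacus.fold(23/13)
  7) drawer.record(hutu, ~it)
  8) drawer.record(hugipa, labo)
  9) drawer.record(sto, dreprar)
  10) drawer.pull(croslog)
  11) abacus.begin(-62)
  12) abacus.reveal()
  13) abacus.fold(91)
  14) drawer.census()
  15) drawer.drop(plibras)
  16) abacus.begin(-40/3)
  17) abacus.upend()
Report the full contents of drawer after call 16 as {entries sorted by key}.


I use pull on sto, yielding 660.
I invoke record on plibras, huslos, → 438.
I invoke begin on 55, — result: 55.
I invoke upend(), giving 1/55.
I run accrue on 28/11, which returns 141/55.
I call fold on 23/13, and observe 3243/715.
Then record on hutu, ~it, yielding nil.
Calling record on hugipa, labo: nil.
I try record on sto, dreprar, — result: 660.
Using pull on croslog, — result: rebepro.
I run begin on -62, which returns -62.
Invoking reveal(), giving -62.
Now I run fold on 91, → -5642.
I run census(), giving 5.
Using drop on plibras, yielding huslos.
I call begin on -40/3, and observe -40/3.
Next I call upend, → -3/40.

Answer: {croslog=rebepro, hugipa=labo, hutu=3243/715, sto=dreprar}
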